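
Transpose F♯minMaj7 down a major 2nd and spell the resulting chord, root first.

F# down a major 2nd → E. New chord: E minor-major seventh.
root → E
3rd (minor 3rd) → G
5th (perfect 5th) → B
7th (major 7th) → D#

E, G, B, D#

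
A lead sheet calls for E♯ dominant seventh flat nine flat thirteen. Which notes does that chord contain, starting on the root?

Root E-sharp, quality dominant seventh flat nine flat thirteen:
- root: E-sharp
- major 3rd: G-double-sharp
- perfect 5th: B-sharp
- minor 7th: D-sharp
- minor 9th: F-sharp
- minor 13th: C-sharp

E-sharp – G-double-sharp – B-sharp – D-sharp – F-sharp – C-sharp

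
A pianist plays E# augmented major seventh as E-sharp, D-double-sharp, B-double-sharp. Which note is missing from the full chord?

E# augmented major seventh = E-sharp, G-double-sharp, B-double-sharp, D-double-sharp. The voicing lacks the 3rd (major 3rd), G-double-sharp.

G-double-sharp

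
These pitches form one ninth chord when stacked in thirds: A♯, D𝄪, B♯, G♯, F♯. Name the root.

G♯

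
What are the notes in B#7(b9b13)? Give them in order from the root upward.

Root B#, quality dominant seventh flat nine flat thirteen:
B# — root
D## — major 3rd
F## — perfect 5th
A# — minor 7th
C# — minor 9th
G# — minor 13th

B# D## F## A# C# G#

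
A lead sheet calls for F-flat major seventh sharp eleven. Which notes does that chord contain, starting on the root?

Root Fb, quality major seventh sharp eleven:
Fb — root
Ab — major 3rd
Cb — perfect 5th
Eb — major 7th
Bb — augmented 11th

Fb, Ab, Cb, Eb, Bb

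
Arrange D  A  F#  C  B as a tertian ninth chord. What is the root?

B

Arranged so that each adjacent pair is a third by letter name: B – D – F# – A – C.
The bottom of that stack, B, is the root (this is B minor seventh flat nine).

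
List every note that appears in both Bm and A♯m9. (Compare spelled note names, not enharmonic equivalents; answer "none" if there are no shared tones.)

none

Bm: B D F♯
A♯m9: A♯ C♯ E♯ G♯ B♯
Common to both → none.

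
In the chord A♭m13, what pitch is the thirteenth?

F

A♭m13 is built on A♭; its 13th is a major 13th above the root.
A sixth above A uses the letter F, and the major 13th above A♭ is F.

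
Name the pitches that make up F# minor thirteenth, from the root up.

F#  A  C#  E  G#  B  D#

Root F#, quality minor thirteenth:
- root: F#
- minor 3rd: A
- perfect 5th: C#
- minor 7th: E
- major 9th: G#
- perfect 11th: B
- major 13th: D#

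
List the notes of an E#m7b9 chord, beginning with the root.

E# G# B# D# F#

E#m7b9: minor seventh flat nine on E#.
E# — root
G# — minor 3rd
B# — perfect 5th
D# — minor 7th
F# — minor 9th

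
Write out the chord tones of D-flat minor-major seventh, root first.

D-flat minor-major seventh: minor-major seventh on Db.
Root: Db
Minor 3rd (3rd): Fb
Perfect 5th (5th): Ab
Major 7th (7th): C

Db Fb Ab C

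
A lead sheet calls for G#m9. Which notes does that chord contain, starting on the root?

G#  B  D#  F#  A#

G#m9: minor ninth on G#.
root → G#
3rd (minor 3rd) → B
5th (perfect 5th) → D#
7th (minor 7th) → F#
9th (major 9th) → A#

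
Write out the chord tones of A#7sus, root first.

A#7sus is a dominant seventh suspended fourth built on A#.
- root: A#
- perfect 4th: D#
- perfect 5th: E#
- minor 7th: G#

A# D# E# G#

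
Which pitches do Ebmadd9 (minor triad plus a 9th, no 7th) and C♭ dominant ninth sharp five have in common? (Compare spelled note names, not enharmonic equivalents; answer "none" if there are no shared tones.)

Ebmadd9 = Eb, Gb, Bb, F.
C♭ dominant ninth sharp five = Cb, Eb, G, Bbb, Db.
Shared: Eb.

Eb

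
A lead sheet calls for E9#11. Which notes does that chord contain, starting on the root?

E – G# – B – D – F# – A#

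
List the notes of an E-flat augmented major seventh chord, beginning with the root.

Eb  G  B  D

Root Eb, quality augmented major seventh:
root → Eb
3rd (major 3rd) → G
5th (augmented 5th) → B
7th (major 7th) → D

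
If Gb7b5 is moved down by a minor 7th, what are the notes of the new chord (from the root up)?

A minor 7th down from Gb is Ab, so the new chord is Ab dominant seventh flat five.
- root: Ab
- major 3rd: C
- diminished 5th: Ebb
- minor 7th: Gb

Ab – C – Ebb – Gb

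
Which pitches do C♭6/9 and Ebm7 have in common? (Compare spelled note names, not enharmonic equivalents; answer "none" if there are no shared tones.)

Eb Gb Db

C♭6/9: Cb Eb Gb Ab Db
Ebm7: Eb Gb Bb Db
Common to both → Eb, Gb, Db.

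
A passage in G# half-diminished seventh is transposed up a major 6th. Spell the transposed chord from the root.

A major 6th up from G♯ is E♯, so the new chord is E♯ half-diminished seventh.
Root: E♯
Minor 3rd (3rd): G♯
Diminished 5th (5th): B
Minor 7th (7th): D♯

E♯ – G♯ – B – D♯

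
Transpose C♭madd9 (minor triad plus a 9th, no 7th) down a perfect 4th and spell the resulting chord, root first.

Transposed root: C♭ → G♭ (perfect 4th down). So we spell G♭ minor added-ninth:
Root: G♭
Minor 3rd (3rd): B𝄫
Perfect 5th (5th): D♭
Major 9th (9th): A♭

G♭  B𝄫  D♭  A♭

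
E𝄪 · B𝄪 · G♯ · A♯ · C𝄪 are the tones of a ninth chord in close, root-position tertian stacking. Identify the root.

A♯

Stacking in thirds gives A♯ – C𝄪 – E𝄪 – G♯ – B𝄪, so A♯ is the root — A♯ dominant seventh sharp nine sharp five.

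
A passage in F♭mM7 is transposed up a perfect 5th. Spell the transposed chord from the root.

A perfect 5th up from Fb is Cb, so the new chord is Cb minor-major seventh.
Cb — root
Ebb — minor 3rd
Gb — perfect 5th
Bb — major 7th

Cb – Ebb – Gb – Bb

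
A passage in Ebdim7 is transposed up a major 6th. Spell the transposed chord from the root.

Eb up a major 6th → C. New chord: C diminished seventh.
Root: C
Minor 3rd (3rd): Eb
Diminished 5th (5th): Gb
Diminished 7th (7th): Bbb

C  Eb  Gb  Bbb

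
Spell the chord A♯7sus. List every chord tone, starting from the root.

A# – D# – E# – G#

A♯7sus: dominant seventh suspended fourth on A#.
A# — root
D# — perfect 4th
E# — perfect 5th
G# — minor 7th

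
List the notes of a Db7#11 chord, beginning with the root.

Db F Ab Cb G

Root Db, quality dominant seventh sharp eleven:
Root: Db
Major 3rd (3rd): F
Perfect 5th (5th): Ab
Minor 7th (7th): Cb
Augmented 11th (11th): G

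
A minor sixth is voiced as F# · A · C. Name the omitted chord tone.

A minor sixth = A, C, E, F#. The voicing lacks the 5th (perfect 5th), E.

E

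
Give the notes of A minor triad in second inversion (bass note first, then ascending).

A minor triad = A–C–E; second inversion → fifth (E) lowest.

E  A  C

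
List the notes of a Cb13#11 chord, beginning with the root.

Cb  Eb  Gb  Bbb  Db  F  Ab

Cb13#11 is a dominant thirteenth sharp eleven built on Cb.
Cb — root
Eb — major 3rd
Gb — perfect 5th
Bbb — minor 7th
Db — major 9th
F — augmented 11th
Ab — major 13th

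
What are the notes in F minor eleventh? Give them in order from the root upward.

F minor eleventh: minor eleventh on F.
F — root
A-flat — minor 3rd
C — perfect 5th
E-flat — minor 7th
G — major 9th
B-flat — perfect 11th

F  A-flat  C  E-flat  G  B-flat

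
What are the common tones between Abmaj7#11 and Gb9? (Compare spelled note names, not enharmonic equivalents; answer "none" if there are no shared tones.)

Abmaj7#11 = Ab, C, Eb, G, D.
Gb9 = Gb, Bb, Db, Fb, Ab.
Shared: Ab.

Ab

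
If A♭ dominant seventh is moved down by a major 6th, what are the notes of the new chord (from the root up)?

Transposed root: A-flat → C-flat (major 6th down). So we spell C-flat dominant seventh:
C-flat — root
E-flat — major 3rd
G-flat — perfect 5th
B-double-flat — minor 7th

C-flat E-flat G-flat B-double-flat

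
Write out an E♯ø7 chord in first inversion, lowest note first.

G# – B – D# – E#

E♯ø7 = E#–G#–B–D#; first inversion → third (G#) lowest.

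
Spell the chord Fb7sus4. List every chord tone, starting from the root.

Fb  Bbb  Cb  Ebb

Root Fb, quality dominant seventh suspended fourth:
Fb — root
Bbb — perfect 4th
Cb — perfect 5th
Ebb — minor 7th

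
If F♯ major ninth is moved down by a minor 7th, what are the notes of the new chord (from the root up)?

G-sharp, B-sharp, D-sharp, F-double-sharp, A-sharp

Transposed root: F-sharp → G-sharp (minor 7th down). So we spell G-sharp major ninth:
G-sharp — root
B-sharp — major 3rd
D-sharp — perfect 5th
F-double-sharp — major 7th
A-sharp — major 9th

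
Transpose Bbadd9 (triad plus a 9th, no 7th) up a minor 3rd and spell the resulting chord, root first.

Db F Ab Eb

A minor 3rd up from Bb is Db, so the new chord is Db added-ninth.
Db — root
F — major 3rd
Ab — perfect 5th
Eb — major 9th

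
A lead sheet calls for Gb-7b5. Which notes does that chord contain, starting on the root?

Gb, Bbb, Dbb, Fb

Gb-7b5 is a half-diminished seventh built on Gb.
- root: Gb
- minor 3rd: Bbb
- diminished 5th: Dbb
- minor 7th: Fb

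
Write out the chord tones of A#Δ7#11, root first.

A#Δ7#11: major seventh sharp eleven on A#.
root → A#
3rd (major 3rd) → C##
5th (perfect 5th) → E#
7th (major 7th) → G##
11th (augmented 11th) → D##

A#, C##, E#, G##, D##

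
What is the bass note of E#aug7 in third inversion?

D#

E#aug7 in root position is E#–G##–B##–D#.
Third inversion places the seventh in the bass, which is D#.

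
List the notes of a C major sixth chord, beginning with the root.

Root C, quality major sixth:
root → C
3rd (major 3rd) → E
5th (perfect 5th) → G
6th (major 6th) → A

C – E – G – A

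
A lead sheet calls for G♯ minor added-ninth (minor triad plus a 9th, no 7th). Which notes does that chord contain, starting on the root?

G-sharp  B  D-sharp  A-sharp

G♯ minor added-ninth: minor added-ninth on G-sharp.
- root: G-sharp
- minor 3rd: B
- perfect 5th: D-sharp
- major 9th: A-sharp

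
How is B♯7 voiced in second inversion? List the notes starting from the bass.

In root position, B♯7 is B♯–D𝄪–F𝄪–A♯.
Second inversion puts the fifth (F𝄪) in the bass.

F𝄪, A♯, B♯, D𝄪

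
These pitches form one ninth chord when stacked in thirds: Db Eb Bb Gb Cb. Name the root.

Arranged so that each adjacent pair is a third by letter name: Cb – Eb – Gb – Bb – Db.
The bottom of that stack, Cb, is the root (this is Cb major ninth).

Cb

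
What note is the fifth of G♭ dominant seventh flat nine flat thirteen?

Db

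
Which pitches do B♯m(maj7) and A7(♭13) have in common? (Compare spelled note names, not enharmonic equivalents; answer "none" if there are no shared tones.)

B♯m(maj7) = B#, D#, F##, A##.
A7(♭13) = A, C#, E, G, F.
Shared: none.

none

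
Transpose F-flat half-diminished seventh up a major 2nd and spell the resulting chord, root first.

G-flat, B-double-flat, D-double-flat, F-flat

A major 2nd up from F-flat is G-flat, so the new chord is G-flat half-diminished seventh.
- root: G-flat
- minor 3rd: B-double-flat
- diminished 5th: D-double-flat
- minor 7th: F-flat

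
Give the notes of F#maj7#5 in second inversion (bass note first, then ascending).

C##  E#  F#  A#

In root position, F#maj7#5 is F#–A#–C##–E#.
Second inversion puts the fifth (C##) in the bass.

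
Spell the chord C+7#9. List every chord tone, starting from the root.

C, E, G#, Bb, D#

Root C, quality dominant seventh sharp nine sharp five:
C — root
E — major 3rd
G# — augmented 5th
Bb — minor 7th
D# — augmented 9th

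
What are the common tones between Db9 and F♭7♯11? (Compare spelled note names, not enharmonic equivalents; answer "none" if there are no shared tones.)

Ab Cb

Db9 = Db, F, Ab, Cb, Eb.
F♭7♯11 = Fb, Ab, Cb, Ebb, Bb.
Shared: Ab, Cb.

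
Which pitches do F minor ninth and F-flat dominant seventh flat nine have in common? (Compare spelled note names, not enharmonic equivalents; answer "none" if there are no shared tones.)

A-flat

F minor ninth: F A-flat C E-flat G
F-flat dominant seventh flat nine: F-flat A-flat C-flat E-double-flat G-double-flat
Common to both → A-flat.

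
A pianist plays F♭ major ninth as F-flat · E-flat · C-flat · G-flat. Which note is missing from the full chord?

A-flat

F♭ major ninth = F-flat, A-flat, C-flat, E-flat, G-flat. The voicing lacks the 3rd (major 3rd), A-flat.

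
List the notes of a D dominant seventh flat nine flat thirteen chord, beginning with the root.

Root D, quality dominant seventh flat nine flat thirteen:
root → D
3rd (major 3rd) → F-sharp
5th (perfect 5th) → A
7th (minor 7th) → C
9th (minor 9th) → E-flat
13th (minor 13th) → B-flat

D F-sharp A C E-flat B-flat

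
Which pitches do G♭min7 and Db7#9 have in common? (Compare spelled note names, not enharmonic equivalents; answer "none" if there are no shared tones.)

Db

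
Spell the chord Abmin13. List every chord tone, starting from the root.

A♭, C♭, E♭, G♭, B♭, D♭, F

Abmin13 is a minor thirteenth built on A♭.
- root: A♭
- minor 3rd: C♭
- perfect 5th: E♭
- minor 7th: G♭
- major 9th: B♭
- perfect 11th: D♭
- major 13th: F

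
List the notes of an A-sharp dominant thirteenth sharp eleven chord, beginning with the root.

A-sharp, C-double-sharp, E-sharp, G-sharp, B-sharp, D-double-sharp, F-double-sharp

Root A-sharp, quality dominant thirteenth sharp eleven:
A-sharp — root
C-double-sharp — major 3rd
E-sharp — perfect 5th
G-sharp — minor 7th
B-sharp — major 9th
D-double-sharp — augmented 11th
F-double-sharp — major 13th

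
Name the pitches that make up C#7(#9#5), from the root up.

C#7(#9#5) is a dominant seventh sharp nine sharp five built on C♯.
Root: C♯
Major 3rd (3rd): E♯
Augmented 5th (5th): G𝄪
Minor 7th (7th): B
Augmented 9th (9th): D𝄪

C♯, E♯, G𝄪, B, D𝄪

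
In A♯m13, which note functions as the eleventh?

D#

A♯m13 is built on A#; its 11th is a perfect 11th above the root.
A fourth above A uses the letter D, and the perfect 11th above A# is D#.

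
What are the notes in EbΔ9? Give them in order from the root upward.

EbΔ9: major ninth on Eb.
Eb — root
G — major 3rd
Bb — perfect 5th
D — major 7th
F — major 9th

Eb G Bb D F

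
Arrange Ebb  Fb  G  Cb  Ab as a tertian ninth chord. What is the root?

Fb

Arranged so that each adjacent pair is a third by letter name: Fb – Ab – Cb – Ebb – G.
The bottom of that stack, Fb, is the root (this is Fb dominant seventh sharp nine).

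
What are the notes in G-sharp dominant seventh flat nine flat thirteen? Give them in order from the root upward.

G-sharp dominant seventh flat nine flat thirteen: dominant seventh flat nine flat thirteen on G#.
Root: G#
Major 3rd (3rd): B#
Perfect 5th (5th): D#
Minor 7th (7th): F#
Minor 9th (9th): A
Minor 13th (13th): E

G#  B#  D#  F#  A  E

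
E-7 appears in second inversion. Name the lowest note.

B

E-7 = E–G–B–D. Second inversion → fifth in the bass = B.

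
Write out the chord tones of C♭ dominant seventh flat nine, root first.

C-flat E-flat G-flat B-double-flat D-double-flat

C♭ dominant seventh flat nine is a dominant seventh flat nine built on C-flat.
root → C-flat
3rd (major 3rd) → E-flat
5th (perfect 5th) → G-flat
7th (minor 7th) → B-double-flat
9th (minor 9th) → D-double-flat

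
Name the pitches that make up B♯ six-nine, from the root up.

B♯ six-nine: six-nine on B♯.
B♯ — root
D𝄪 — major 3rd
F𝄪 — perfect 5th
G𝄪 — major 6th
C𝄪 — major 9th

B♯, D𝄪, F𝄪, G𝄪, C𝄪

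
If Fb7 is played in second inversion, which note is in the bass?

Fb7 in root position is Fb–Ab–Cb–Ebb.
Second inversion places the fifth in the bass, which is Cb.

Cb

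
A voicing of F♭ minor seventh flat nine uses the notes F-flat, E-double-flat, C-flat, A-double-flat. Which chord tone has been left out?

G-double-flat

F♭ minor seventh flat nine = F-flat, A-double-flat, C-flat, E-double-flat, G-double-flat. The voicing lacks the 9th (minor 9th), G-double-flat.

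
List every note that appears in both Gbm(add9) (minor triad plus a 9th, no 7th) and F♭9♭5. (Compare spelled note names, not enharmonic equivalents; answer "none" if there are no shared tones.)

G♭ – A♭

Gbm(add9): G♭ B𝄫 D♭ A♭
F♭9♭5: F♭ A♭ C𝄫 E𝄫 G♭
Common to both → G♭, A♭.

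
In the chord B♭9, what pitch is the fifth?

F

Root of B♭9 = Bb. The 5th is a perfect 5th: Bb up a perfect 5th → F.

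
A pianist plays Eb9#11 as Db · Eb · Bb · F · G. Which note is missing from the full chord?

Eb9#11 = Eb, G, Bb, Db, F, A. The voicing lacks the 11th (augmented 11th), A.

A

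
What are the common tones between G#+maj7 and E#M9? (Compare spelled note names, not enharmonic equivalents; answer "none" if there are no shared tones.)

G#+maj7: G# B# D## F##
E#M9: E# G## B# D## F##
Common to both → B#, D##, F##.

B#, D##, F##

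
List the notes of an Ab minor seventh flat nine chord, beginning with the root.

A-flat – C-flat – E-flat – G-flat – B-double-flat

Ab minor seventh flat nine: minor seventh flat nine on A-flat.
- root: A-flat
- minor 3rd: C-flat
- perfect 5th: E-flat
- minor 7th: G-flat
- minor 9th: B-double-flat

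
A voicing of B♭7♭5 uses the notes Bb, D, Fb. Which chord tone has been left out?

Ab

The full B♭7♭5 chord is Bb, D, Fb, Ab.
Comparing with the voicing, the minor 7th (7th) — Ab — is absent.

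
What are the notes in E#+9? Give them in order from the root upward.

E♯ – G𝄪 – B𝄪 – D♯ – F𝄪

E#+9 is a dominant ninth sharp five built on E♯.
Root: E♯
Major 3rd (3rd): G𝄪
Augmented 5th (5th): B𝄪
Minor 7th (7th): D♯
Major 9th (9th): F𝄪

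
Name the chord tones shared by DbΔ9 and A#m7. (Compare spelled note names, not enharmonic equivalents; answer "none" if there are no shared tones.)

none

DbΔ9 = Db, F, Ab, C, Eb.
A#m7 = A#, C#, E#, G#.
Shared: none.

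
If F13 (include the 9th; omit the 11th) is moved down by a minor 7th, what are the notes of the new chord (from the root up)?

G, B, D, F, A, E

A minor 7th down from F is G, so the new chord is G dominant thirteenth.
G — root
B — major 3rd
D — perfect 5th
F — minor 7th
A — major 9th
E — major 13th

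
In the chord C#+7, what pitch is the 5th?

G𝄪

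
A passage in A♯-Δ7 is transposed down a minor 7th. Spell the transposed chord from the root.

Transposed root: A# → B# (minor 7th down). So we spell B# minor-major seventh:
Root: B#
Minor 3rd (3rd): D#
Perfect 5th (5th): F##
Major 7th (7th): A##

B# – D# – F## – A##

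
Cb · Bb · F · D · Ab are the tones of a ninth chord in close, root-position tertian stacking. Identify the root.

Bb

Arranged so that each adjacent pair is a third by letter name: Bb – D – F – Ab – Cb.
The bottom of that stack, Bb, is the root (this is Bb dominant seventh flat nine).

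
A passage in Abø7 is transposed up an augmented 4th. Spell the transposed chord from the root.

Ab up an augmented 4th → D. New chord: D half-diminished seventh.
D — root
F — minor 3rd
Ab — diminished 5th
C — minor 7th

D, F, Ab, C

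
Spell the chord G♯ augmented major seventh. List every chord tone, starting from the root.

G#  B#  D##  F##

Root G#, quality augmented major seventh:
G# — root
B# — major 3rd
D## — augmented 5th
F## — major 7th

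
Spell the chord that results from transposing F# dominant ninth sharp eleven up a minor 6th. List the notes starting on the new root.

F-sharp up a minor 6th → D. New chord: D dominant ninth sharp eleven.
root → D
3rd (major 3rd) → F-sharp
5th (perfect 5th) → A
7th (minor 7th) → C
9th (major 9th) → E
11th (augmented 11th) → G-sharp

D  F-sharp  A  C  E  G-sharp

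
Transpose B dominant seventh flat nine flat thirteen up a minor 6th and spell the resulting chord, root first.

Transposed root: B → G (minor 6th up). So we spell G dominant seventh flat nine flat thirteen:
- root: G
- major 3rd: B
- perfect 5th: D
- minor 7th: F
- minor 9th: Ab
- minor 13th: Eb

G B D F Ab Eb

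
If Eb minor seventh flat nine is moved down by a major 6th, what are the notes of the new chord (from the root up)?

G-flat, B-double-flat, D-flat, F-flat, A-double-flat

E-flat down a major 6th → G-flat. New chord: G-flat minor seventh flat nine.
G-flat — root
B-double-flat — minor 3rd
D-flat — perfect 5th
F-flat — minor 7th
A-double-flat — minor 9th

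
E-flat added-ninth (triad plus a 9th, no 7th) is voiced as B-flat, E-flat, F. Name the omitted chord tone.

E-flat added-ninth = E-flat, G, B-flat, F. The voicing lacks the 3rd (major 3rd), G.

G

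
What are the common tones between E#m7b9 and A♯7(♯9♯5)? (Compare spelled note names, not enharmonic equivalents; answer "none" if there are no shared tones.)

G♯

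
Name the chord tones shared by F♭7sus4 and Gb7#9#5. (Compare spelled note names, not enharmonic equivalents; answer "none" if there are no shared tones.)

F♭

F♭7sus4: F♭ B𝄫 C♭ E𝄫
Gb7#9#5: G♭ B♭ D F♭ A
Common to both → F♭.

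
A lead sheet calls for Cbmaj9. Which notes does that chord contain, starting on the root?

Root Cb, quality major ninth:
Root: Cb
Major 3rd (3rd): Eb
Perfect 5th (5th): Gb
Major 7th (7th): Bb
Major 9th (9th): Db

Cb, Eb, Gb, Bb, Db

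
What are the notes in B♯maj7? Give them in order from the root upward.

B#, D##, F##, A##

B♯maj7 is a major seventh built on B#.
- root: B#
- major 3rd: D##
- perfect 5th: F##
- major 7th: A##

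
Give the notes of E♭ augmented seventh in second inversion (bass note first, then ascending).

B  D-flat  E-flat  G

E♭ augmented seventh = E-flat–G–B–D-flat; second inversion → fifth (B) lowest.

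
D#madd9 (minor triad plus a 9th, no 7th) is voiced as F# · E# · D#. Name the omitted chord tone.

A#

The full D#madd9 chord is D#, F#, A#, E#.
Comparing with the voicing, the perfect 5th (5th) — A# — is absent.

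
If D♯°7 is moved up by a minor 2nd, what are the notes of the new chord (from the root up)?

E G B♭ D♭

D♯ up a minor 2nd → E. New chord: E diminished seventh.
root → E
3rd (minor 3rd) → G
5th (diminished 5th) → B♭
7th (diminished 7th) → D♭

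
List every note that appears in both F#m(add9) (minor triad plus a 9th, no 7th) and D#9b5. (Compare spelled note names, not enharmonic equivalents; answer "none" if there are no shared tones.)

A C#

F#m(add9) = F#, A, C#, G#.
D#9b5 = D#, F##, A, C#, E#.
Shared: A, C#.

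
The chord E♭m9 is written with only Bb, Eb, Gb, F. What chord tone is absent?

The full E♭m9 chord is Eb, Gb, Bb, Db, F.
Comparing with the voicing, the minor 7th (7th) — Db — is absent.

Db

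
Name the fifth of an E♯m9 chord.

B#

Root of E♯m9 = E#. The 5th is a perfect 5th: E# up a perfect 5th → B#.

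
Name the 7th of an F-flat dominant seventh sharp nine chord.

E𝄫

F-flat dominant seventh sharp nine is built on F♭; its 7th is a minor 7th above the root.
A seventh above F uses the letter E, and the minor 7th above F♭ is E𝄫.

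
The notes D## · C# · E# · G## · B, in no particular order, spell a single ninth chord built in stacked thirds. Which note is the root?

C#

Stacking in thirds gives C# – E# – G## – B – D##, so C# is the root — C# dominant seventh sharp nine sharp five.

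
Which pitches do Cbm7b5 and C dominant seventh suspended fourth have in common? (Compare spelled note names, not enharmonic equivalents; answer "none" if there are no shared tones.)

Cbm7b5 = Cb, Ebb, Gbb, Bbb.
C dominant seventh suspended fourth = C, F, G, Bb.
Shared: none.

none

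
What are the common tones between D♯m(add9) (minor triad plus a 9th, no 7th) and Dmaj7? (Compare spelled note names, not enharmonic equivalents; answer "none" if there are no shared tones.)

D♯m(add9) = D#, F#, A#, E#.
Dmaj7 = D, F#, A, C#.
Shared: F#.

F#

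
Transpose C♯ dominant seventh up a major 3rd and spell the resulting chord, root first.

E# – G## – B# – D#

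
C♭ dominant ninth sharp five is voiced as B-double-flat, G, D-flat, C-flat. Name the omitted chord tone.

E-flat

The full C♭ dominant ninth sharp five chord is C-flat, E-flat, G, B-double-flat, D-flat.
Comparing with the voicing, the major 3rd (3rd) — E-flat — is absent.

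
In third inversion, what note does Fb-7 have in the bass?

Fb-7 in root position is F♭–A𝄫–C♭–E𝄫.
Third inversion places the seventh in the bass, which is E𝄫.

E𝄫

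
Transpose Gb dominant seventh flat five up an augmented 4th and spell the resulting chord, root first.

An augmented 4th up from G♭ is C, so the new chord is C dominant seventh flat five.
Root: C
Major 3rd (3rd): E
Diminished 5th (5th): G♭
Minor 7th (7th): B♭

C  E  G♭  B♭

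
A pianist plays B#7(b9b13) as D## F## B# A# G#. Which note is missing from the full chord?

C#

B#7(b9b13) = B#, D##, F##, A#, C#, G#. The voicing lacks the 9th (minor 9th), C#.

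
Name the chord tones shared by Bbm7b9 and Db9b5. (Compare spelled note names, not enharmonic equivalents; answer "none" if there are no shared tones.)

Db – F – Cb

Bbm7b9: Bb Db F Ab Cb
Db9b5: Db F Abb Cb Eb
Common to both → Db, F, Cb.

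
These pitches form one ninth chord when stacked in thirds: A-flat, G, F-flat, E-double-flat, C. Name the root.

F-flat

Stacking in thirds gives F-flat – A-flat – C – E-double-flat – G, so F-flat is the root — F-flat dominant seventh sharp nine sharp five.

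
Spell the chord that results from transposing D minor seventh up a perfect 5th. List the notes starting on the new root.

A, C, E, G

A perfect 5th up from D is A, so the new chord is A minor seventh.
A — root
C — minor 3rd
E — perfect 5th
G — minor 7th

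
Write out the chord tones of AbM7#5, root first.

A♭ – C – E – G

Root A♭, quality augmented major seventh:
A♭ — root
C — major 3rd
E — augmented 5th
G — major 7th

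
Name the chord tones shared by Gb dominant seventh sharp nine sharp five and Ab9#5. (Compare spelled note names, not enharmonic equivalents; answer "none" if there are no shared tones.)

Gb dominant seventh sharp nine sharp five = Gb, Bb, D, Fb, A.
Ab9#5 = Ab, C, E, Gb, Bb.
Shared: Gb, Bb.

Gb Bb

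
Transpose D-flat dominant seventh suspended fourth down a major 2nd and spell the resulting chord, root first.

A major 2nd down from D-flat is C-flat, so the new chord is C-flat dominant seventh suspended fourth.
Root: C-flat
Perfect 4th (4th): F-flat
Perfect 5th (5th): G-flat
Minor 7th (7th): B-double-flat

C-flat – F-flat – G-flat – B-double-flat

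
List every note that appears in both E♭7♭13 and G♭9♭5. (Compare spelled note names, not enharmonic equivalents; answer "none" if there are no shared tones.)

Bb

E♭7♭13: Eb G Bb Db Cb
G♭9♭5: Gb Bb Dbb Fb Ab
Common to both → Bb.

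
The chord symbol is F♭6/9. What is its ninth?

Gb

F♭6/9 is built on Fb; its 9th is a major 9th above the root.
A second above F uses the letter G, and the major 9th above Fb is Gb.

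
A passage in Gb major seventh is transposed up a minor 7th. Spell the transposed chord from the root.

Fb  Ab  Cb  Eb

Transposed root: Gb → Fb (minor 7th up). So we spell Fb major seventh:
root → Fb
3rd (major 3rd) → Ab
5th (perfect 5th) → Cb
7th (major 7th) → Eb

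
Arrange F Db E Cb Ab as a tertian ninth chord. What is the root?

Arranged so that each adjacent pair is a third by letter name: Db – F – Ab – Cb – E.
The bottom of that stack, Db, is the root (this is Db dominant seventh sharp nine).

Db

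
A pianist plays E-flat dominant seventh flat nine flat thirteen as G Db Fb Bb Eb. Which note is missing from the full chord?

Cb

E-flat dominant seventh flat nine flat thirteen = Eb, G, Bb, Db, Fb, Cb. The voicing lacks the 13th (minor 13th), Cb.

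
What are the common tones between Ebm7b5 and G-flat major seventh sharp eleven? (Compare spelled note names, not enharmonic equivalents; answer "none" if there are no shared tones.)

Gb – Db

Ebm7b5 = Eb, Gb, Bbb, Db.
G-flat major seventh sharp eleven = Gb, Bb, Db, F, C.
Shared: Gb, Db.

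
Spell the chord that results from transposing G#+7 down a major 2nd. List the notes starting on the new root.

F♯ – A♯ – C𝄪 – E

G♯ down a major 2nd → F♯. New chord: F♯ augmented seventh.
- root: F♯
- major 3rd: A♯
- augmented 5th: C𝄪
- minor 7th: E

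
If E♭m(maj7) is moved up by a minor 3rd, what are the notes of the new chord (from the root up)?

Gb, Bbb, Db, F

Eb up a minor 3rd → Gb. New chord: Gb minor-major seventh.
root → Gb
3rd (minor 3rd) → Bbb
5th (perfect 5th) → Db
7th (major 7th) → F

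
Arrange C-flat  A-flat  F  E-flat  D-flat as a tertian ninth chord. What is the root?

Arranged so that each adjacent pair is a third by letter name: D-flat – F – A-flat – C-flat – E-flat.
The bottom of that stack, D-flat, is the root (this is D-flat dominant ninth).

D-flat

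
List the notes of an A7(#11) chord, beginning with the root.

A7(#11): dominant seventh sharp eleven on A.
Root: A
Major 3rd (3rd): C♯
Perfect 5th (5th): E
Minor 7th (7th): G
Augmented 11th (11th): D♯

A C♯ E G D♯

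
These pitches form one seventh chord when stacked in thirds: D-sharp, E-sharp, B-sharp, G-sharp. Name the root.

Arranged so that each adjacent pair is a third by letter name: E-sharp – G-sharp – B-sharp – D-sharp.
The bottom of that stack, E-sharp, is the root (this is E-sharp minor seventh).

E-sharp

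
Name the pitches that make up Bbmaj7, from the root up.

Bbmaj7 is a major seventh built on Bb.
root → Bb
3rd (major 3rd) → D
5th (perfect 5th) → F
7th (major 7th) → A

Bb – D – F – A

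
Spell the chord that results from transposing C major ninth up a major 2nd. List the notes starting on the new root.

D, F-sharp, A, C-sharp, E

A major 2nd up from C is D, so the new chord is D major ninth.
- root: D
- major 3rd: F-sharp
- perfect 5th: A
- major 7th: C-sharp
- major 9th: E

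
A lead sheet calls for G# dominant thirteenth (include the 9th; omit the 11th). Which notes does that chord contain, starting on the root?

G#, B#, D#, F#, A#, E#

Root G#, quality dominant thirteenth:
root → G#
3rd (major 3rd) → B#
5th (perfect 5th) → D#
7th (minor 7th) → F#
9th (major 9th) → A#
13th (major 13th) → E#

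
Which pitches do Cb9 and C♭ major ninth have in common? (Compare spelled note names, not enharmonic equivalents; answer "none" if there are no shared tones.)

Cb9: Cb Eb Gb Bbb Db
C♭ major ninth: Cb Eb Gb Bb Db
Common to both → Cb, Eb, Gb, Db.

Cb, Eb, Gb, Db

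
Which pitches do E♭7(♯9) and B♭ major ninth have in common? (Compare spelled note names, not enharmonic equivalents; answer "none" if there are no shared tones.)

Bb

E♭7(♯9) = Eb, G, Bb, Db, F#.
B♭ major ninth = Bb, D, F, A, C.
Shared: Bb.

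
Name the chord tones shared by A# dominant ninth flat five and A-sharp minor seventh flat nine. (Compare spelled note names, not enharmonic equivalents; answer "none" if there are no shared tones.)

A#  G#

A# dominant ninth flat five = A#, C##, E, G#, B#.
A-sharp minor seventh flat nine = A#, C#, E#, G#, B.
Shared: A#, G#.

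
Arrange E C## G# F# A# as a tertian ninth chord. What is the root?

Arranged so that each adjacent pair is a third by letter name: F# – A# – C## – E – G#.
The bottom of that stack, F#, is the root (this is F# dominant ninth sharp five).

F#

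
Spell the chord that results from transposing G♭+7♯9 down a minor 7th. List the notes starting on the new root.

A♭, C, E, G♭, B

A minor 7th down from G♭ is A♭, so the new chord is A♭ dominant seventh sharp nine sharp five.
root → A♭
3rd (major 3rd) → C
5th (augmented 5th) → E
7th (minor 7th) → G♭
9th (augmented 9th) → B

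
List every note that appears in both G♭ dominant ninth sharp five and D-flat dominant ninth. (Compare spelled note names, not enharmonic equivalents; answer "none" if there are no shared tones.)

G♭ dominant ninth sharp five = G♭, B♭, D, F♭, A♭.
D-flat dominant ninth = D♭, F, A♭, C♭, E♭.
Shared: A♭.

A♭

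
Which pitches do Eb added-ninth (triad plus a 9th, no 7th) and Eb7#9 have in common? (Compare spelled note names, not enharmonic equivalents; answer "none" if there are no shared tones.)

Eb G Bb

Eb added-ninth = Eb, G, Bb, F.
Eb7#9 = Eb, G, Bb, Db, F#.
Shared: Eb, G, Bb.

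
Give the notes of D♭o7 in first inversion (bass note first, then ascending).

Fb  Abb  Cbb  Db

D♭o7 = Db–Fb–Abb–Cbb; first inversion → third (Fb) lowest.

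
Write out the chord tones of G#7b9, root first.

G♯, B♯, D♯, F♯, A

Root G♯, quality dominant seventh flat nine:
Root: G♯
Major 3rd (3rd): B♯
Perfect 5th (5th): D♯
Minor 7th (7th): F♯
Minor 9th (9th): A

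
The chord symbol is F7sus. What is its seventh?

Root of F7sus = F. The 7th is a minor 7th: F up a minor 7th → E♭.

E♭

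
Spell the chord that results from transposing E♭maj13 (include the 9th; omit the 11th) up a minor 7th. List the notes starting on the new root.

A minor 7th up from Eb is Db, so the new chord is Db major thirteenth.
root → Db
3rd (major 3rd) → F
5th (perfect 5th) → Ab
7th (major 7th) → C
9th (major 9th) → Eb
13th (major 13th) → Bb

Db – F – Ab – C – Eb – Bb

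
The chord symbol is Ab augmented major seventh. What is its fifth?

E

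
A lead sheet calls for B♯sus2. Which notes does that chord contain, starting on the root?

B#  C##  F##

B♯sus2: suspended second on B#.
- root: B#
- major 2nd: C##
- perfect 5th: F##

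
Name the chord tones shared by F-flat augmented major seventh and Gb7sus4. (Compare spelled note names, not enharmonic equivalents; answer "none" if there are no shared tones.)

F-flat augmented major seventh: Fb Ab C Eb
Gb7sus4: Gb Cb Db Fb
Common to both → Fb.

Fb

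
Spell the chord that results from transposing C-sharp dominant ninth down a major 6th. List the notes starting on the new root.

E – G-sharp – B – D – F-sharp

A major 6th down from C-sharp is E, so the new chord is E dominant ninth.
- root: E
- major 3rd: G-sharp
- perfect 5th: B
- minor 7th: D
- major 9th: F-sharp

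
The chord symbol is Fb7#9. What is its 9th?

Fb7#9 is built on Fb; its 9th is an augmented 9th above the root.
A second above F uses the letter G, and the augmented 9th above Fb is G.

G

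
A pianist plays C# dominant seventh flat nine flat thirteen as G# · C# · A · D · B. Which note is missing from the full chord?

E#

C# dominant seventh flat nine flat thirteen = C#, E#, G#, B, D, A. The voicing lacks the 3rd (major 3rd), E#.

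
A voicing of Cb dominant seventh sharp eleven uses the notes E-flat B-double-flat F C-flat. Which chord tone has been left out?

G-flat

The full Cb dominant seventh sharp eleven chord is C-flat, E-flat, G-flat, B-double-flat, F.
Comparing with the voicing, the perfect 5th (5th) — G-flat — is absent.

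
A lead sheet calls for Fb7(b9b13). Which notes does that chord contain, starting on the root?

Fb7(b9b13) is a dominant seventh flat nine flat thirteen built on Fb.
Root: Fb
Major 3rd (3rd): Ab
Perfect 5th (5th): Cb
Minor 7th (7th): Ebb
Minor 9th (9th): Gbb
Minor 13th (13th): Dbb

Fb – Ab – Cb – Ebb – Gbb – Dbb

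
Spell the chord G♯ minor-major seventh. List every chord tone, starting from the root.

G-sharp, B, D-sharp, F-double-sharp

G♯ minor-major seventh is a minor-major seventh built on G-sharp.
root → G-sharp
3rd (minor 3rd) → B
5th (perfect 5th) → D-sharp
7th (major 7th) → F-double-sharp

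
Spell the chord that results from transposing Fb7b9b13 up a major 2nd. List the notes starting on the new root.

Transposed root: Fb → Gb (major 2nd up). So we spell Gb dominant seventh flat nine flat thirteen:
root → Gb
3rd (major 3rd) → Bb
5th (perfect 5th) → Db
7th (minor 7th) → Fb
9th (minor 9th) → Abb
13th (minor 13th) → Ebb

Gb – Bb – Db – Fb – Abb – Ebb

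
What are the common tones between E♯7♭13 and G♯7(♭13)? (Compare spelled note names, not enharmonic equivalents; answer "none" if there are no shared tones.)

B♯ D♯

E♯7♭13 = E♯, G𝄪, B♯, D♯, C♯.
G♯7(♭13) = G♯, B♯, D♯, F♯, E.
Shared: B♯, D♯.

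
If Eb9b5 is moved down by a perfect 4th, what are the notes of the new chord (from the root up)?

Bb D Fb Ab C

Transposed root: Eb → Bb (perfect 4th down). So we spell Bb dominant ninth flat five:
Bb — root
D — major 3rd
Fb — diminished 5th
Ab — minor 7th
C — major 9th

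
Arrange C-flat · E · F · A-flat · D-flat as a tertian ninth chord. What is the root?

D-flat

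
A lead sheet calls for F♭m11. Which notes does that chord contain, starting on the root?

F♭m11: minor eleventh on Fb.
Fb — root
Abb — minor 3rd
Cb — perfect 5th
Ebb — minor 7th
Gb — major 9th
Bbb — perfect 11th

Fb – Abb – Cb – Ebb – Gb – Bbb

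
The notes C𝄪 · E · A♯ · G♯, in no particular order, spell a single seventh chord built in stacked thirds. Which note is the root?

A♯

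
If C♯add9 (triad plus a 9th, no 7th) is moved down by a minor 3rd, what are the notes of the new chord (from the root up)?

A#, C##, E#, B#

A minor 3rd down from C# is A#, so the new chord is A# added-ninth.
A# — root
C## — major 3rd
E# — perfect 5th
B# — major 9th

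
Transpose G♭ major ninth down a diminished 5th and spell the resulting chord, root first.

A diminished 5th down from G-flat is C, so the new chord is C major ninth.
- root: C
- major 3rd: E
- perfect 5th: G
- major 7th: B
- major 9th: D

C E G B D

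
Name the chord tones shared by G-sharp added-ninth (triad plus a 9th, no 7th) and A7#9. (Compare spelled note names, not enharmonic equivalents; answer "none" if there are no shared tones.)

B♯

G-sharp added-ninth = G♯, B♯, D♯, A♯.
A7#9 = A, C♯, E, G, B♯.
Shared: B♯.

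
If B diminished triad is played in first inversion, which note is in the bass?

B diminished triad = B–D–F. First inversion → third in the bass = D.

D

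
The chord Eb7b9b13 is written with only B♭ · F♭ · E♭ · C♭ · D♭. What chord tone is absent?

G

The full Eb7b9b13 chord is E♭, G, B♭, D♭, F♭, C♭.
Comparing with the voicing, the major 3rd (3rd) — G — is absent.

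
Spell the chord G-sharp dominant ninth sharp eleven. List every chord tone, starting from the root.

G-sharp dominant ninth sharp eleven is a dominant ninth sharp eleven built on G#.
root → G#
3rd (major 3rd) → B#
5th (perfect 5th) → D#
7th (minor 7th) → F#
9th (major 9th) → A#
11th (augmented 11th) → C##

G# B# D# F# A# C##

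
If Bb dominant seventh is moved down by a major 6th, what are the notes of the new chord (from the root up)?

D♭  F  A♭  C♭

Transposed root: B♭ → D♭ (major 6th down). So we spell D♭ dominant seventh:
- root: D♭
- major 3rd: F
- perfect 5th: A♭
- minor 7th: C♭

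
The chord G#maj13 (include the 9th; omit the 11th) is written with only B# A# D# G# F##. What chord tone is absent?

The full G#maj13 chord is G#, B#, D#, F##, A#, E#.
Comparing with the voicing, the major 13th (13th) — E# — is absent.

E#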